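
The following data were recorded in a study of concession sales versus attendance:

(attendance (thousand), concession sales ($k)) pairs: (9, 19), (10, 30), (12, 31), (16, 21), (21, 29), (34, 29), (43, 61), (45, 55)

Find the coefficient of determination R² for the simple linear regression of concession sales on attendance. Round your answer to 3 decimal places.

n = 8, Σx = 190, Σy = 275, Σxy = 7872, Σx² = 6052, Σy² = 11091
Sxx = Σx² − (Σx)²/n = 6052 − 4512.5 = 1539.5
Sxy = Σxy − (Σx)(Σy)/n = 7872 − 6531.25 = 1340.75
Syy = Σy² − (Σy)²/n = 11091 − 9453.125 = 1637.875
R² = Sxy²/(Sxx·Syy) = (1340.75)²/(1539.5·1637.875) = 0.712911

0.713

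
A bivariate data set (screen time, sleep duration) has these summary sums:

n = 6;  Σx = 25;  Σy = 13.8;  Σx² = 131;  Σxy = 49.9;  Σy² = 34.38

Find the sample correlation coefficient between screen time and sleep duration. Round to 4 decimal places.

Sxx = Σx² − (Σx)²/n = 131 − 104.166667 = 26.833333
Sxy = Σxy − (Σx)(Σy)/n = 49.9 − 57.5 = -7.6
Syy = Σy² − (Σy)²/n = 34.38 − 31.74 = 2.64
r = Sxy/√(Sxx·Syy) = -7.6/√(70.84) = -7.6/8.416650 = -0.902972

-0.9030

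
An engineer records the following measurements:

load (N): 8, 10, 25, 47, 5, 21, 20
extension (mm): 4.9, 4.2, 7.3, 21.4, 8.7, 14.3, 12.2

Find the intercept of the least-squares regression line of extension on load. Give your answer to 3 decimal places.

n = 7, Σx = 136, Σy = 73, Σxy = 1857.3, Σx² = 3864
Sxx = Σx² − (Σx)²/n = 3864 − 2642.285714 = 1221.714286
Sxy = Σxy − (Σx)(Σy)/n = 1857.3 − 1418.285714 = 439.014286
b = Sxy/Sxx = 439.014286/1221.714286 = 0.359343
a = ȳ − b·x̄ = 10.428571 − 0.359343·19.428571 = 3.447053

3.447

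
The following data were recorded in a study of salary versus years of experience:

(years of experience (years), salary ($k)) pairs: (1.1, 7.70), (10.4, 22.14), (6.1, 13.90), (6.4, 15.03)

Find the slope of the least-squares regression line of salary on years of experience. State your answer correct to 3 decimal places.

1.541

n = 4, Σx = 24, Σy = 58.77, Σxy = 419.708, Σx² = 187.54
Sxx = Σx² − (Σx)²/n = 187.54 − 144 = 43.54
Sxy = Σxy − (Σx)(Σy)/n = 419.708 − 352.62 = 67.088
b = Sxy/Sxx = 67.088/43.54 = 1.540836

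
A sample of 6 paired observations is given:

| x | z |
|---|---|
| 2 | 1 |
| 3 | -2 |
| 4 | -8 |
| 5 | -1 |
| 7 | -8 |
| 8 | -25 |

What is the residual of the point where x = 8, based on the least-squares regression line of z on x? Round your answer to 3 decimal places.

-7.311

n = 6, Σx = 29, Σy = -43, Σxy = -297, Σx² = 167
Sxx = Σx² − (Σx)²/n = 167 − 140.166667 = 26.833333
Sxy = Σxy − (Σx)(Σy)/n = -297 − (-207.833333) = -89.166667
b = Sxy/Sxx = -89.166667/26.833333 = -3.322981
a = ȳ − b·x̄ = -7.166667 − (-3.322981)·4.833333 = 8.894410
ŷ(8) = 8.894410 + (-3.322981)·8 = -17.689441
residual = y − ŷ = -25 − (-17.689441) = -7.310559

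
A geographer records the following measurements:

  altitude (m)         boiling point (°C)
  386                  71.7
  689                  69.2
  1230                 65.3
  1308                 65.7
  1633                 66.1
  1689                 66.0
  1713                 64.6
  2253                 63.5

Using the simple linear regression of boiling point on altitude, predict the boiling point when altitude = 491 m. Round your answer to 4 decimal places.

n = 8, Σx = 10901, Σy = 532.1, Σxy = 714750.2, Σx² = 17377269
Sxx = Σx² − (Σx)²/n = 17377269 − 14853975.125 = 2523293.875
Sxy = Σxy − (Σx)(Σy)/n = 714750.2 − 725052.7625 = -10302.5625
b = Sxy/Sxx = -10302.5625/2523293.875 = -0.004083
a = ȳ − b·x̄ = 66.5125 − (-0.004083)·1362.625 = 72.076073
ŷ(491) = a + b·491 = 72.076073 + (-0.004083)·491 = 70.071329

70.0713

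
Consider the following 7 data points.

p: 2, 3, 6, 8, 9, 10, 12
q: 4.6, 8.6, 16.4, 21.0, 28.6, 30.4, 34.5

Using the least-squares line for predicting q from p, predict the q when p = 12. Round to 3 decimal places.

35.454

n = 7, Σx = 50, Σy = 144.1, Σxy = 1276.8, Σx² = 438
Sxx = Σx² − (Σx)²/n = 438 − 357.142857 = 80.857143
Sxy = Σxy − (Σx)(Σy)/n = 1276.8 − 1029.285714 = 247.514286
b = Sxy/Sxx = 247.514286/80.857143 = 3.061131
a = ȳ − b·x̄ = 20.585714 − 3.061131·7.142857 = -1.279505
ŷ(12) = a + b·12 = -1.279505 + 3.061131·12 = 35.454064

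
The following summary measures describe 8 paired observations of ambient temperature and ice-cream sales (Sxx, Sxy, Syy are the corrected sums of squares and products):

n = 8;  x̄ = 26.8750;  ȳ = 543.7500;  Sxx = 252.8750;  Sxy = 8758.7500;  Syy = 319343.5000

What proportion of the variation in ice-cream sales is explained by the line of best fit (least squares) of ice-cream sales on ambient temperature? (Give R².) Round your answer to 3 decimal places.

0.950

R² = Sxy²/(Sxx·Syy) = (8758.75)²/(252.875·319343.5) = 0.949993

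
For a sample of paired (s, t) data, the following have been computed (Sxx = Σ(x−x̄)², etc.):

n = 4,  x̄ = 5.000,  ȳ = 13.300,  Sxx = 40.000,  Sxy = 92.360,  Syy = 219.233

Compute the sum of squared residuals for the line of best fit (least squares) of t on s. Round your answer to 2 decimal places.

5.97

b = Sxy/Sxx = 92.36/40 = 2.309
SSE = Syy − b·Sxy = 219.233 − 2.309·92.36 = 5.97376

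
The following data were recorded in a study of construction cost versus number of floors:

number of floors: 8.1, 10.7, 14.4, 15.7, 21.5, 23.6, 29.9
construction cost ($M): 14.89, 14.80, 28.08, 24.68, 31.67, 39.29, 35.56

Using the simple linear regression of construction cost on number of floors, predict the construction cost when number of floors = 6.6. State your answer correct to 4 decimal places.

14.5391

n = 7, Σx = 123.9, Σy = 188.97, Σxy = 3742.19, Σx² = 2547.17
Sxx = Σx² − (Σx)²/n = 2547.17 − 2193.03 = 354.14
Sxy = Σxy − (Σx)(Σy)/n = 3742.19 − 3344.769 = 397.421
b = Sxy/Sxx = 397.421/354.14 = 1.122214
a = ȳ − b·x̄ = 26.995714 − 1.122214·17.7 = 7.132520
ŷ(6.6) = a + b·6.6 = 7.132520 + 1.122214·6.6 = 14.539135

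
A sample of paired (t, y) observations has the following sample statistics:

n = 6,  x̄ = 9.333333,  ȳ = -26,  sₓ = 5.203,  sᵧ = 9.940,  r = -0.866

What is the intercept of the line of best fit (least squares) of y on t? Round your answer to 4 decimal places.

-10.5586

b = r · sᵧ/sₓ = -0.866 · 9.94/5.203 = -1.654438
a = ȳ − b·x̄ = -26 − (-1.654438)·9.333333 = -10.558581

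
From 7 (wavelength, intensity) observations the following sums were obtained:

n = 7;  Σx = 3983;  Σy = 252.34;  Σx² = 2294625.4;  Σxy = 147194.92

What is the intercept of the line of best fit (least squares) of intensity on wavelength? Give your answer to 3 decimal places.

Sxx = Σx² − (Σx)²/n = 2294625.4 − 2266327 = 28298.4
Sxy = Σxy − (Σx)(Σy)/n = 147194.92 − 143581.46 = 3613.46
b = Sxy/Sxx = 3613.46/28298.4 = 0.127691
a = ȳ − b·x̄ = 36.048571 − 0.127691·569 = -36.607789

-36.608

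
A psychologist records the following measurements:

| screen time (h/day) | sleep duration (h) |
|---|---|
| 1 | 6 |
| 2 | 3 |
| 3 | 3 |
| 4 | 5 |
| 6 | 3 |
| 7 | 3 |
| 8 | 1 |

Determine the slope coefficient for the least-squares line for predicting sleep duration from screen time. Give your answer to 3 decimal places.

n = 7, Σx = 31, Σy = 24, Σxy = 88, Σx² = 179
Sxx = Σx² − (Σx)²/n = 179 − 137.285714 = 41.714286
Sxy = Σxy − (Σx)(Σy)/n = 88 − 106.285714 = -18.285714
b = Sxy/Sxx = -18.285714/41.714286 = -0.438356

-0.438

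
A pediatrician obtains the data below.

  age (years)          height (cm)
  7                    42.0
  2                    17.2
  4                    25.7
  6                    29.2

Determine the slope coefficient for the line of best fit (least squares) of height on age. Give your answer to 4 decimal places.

n = 4, Σx = 19, Σy = 114.1, Σxy = 606.4, Σx² = 105
Sxx = Σx² − (Σx)²/n = 105 − 90.25 = 14.75
Sxy = Σxy − (Σx)(Σy)/n = 606.4 − 541.975 = 64.425
b = Sxy/Sxx = 64.425/14.75 = 4.367797

4.3678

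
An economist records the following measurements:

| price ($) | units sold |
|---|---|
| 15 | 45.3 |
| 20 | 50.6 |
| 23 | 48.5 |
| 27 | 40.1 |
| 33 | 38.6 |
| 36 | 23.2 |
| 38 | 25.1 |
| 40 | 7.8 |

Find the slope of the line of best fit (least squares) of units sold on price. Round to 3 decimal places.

-1.425

n = 8, Σx = 232, Σy = 279.2, Σxy = 7264.5, Σx² = 7312
Sxx = Σx² − (Σx)²/n = 7312 − 6728 = 584
Sxy = Σxy − (Σx)(Σy)/n = 7264.5 − 8096.8 = -832.3
b = Sxy/Sxx = -832.3/584 = -1.425171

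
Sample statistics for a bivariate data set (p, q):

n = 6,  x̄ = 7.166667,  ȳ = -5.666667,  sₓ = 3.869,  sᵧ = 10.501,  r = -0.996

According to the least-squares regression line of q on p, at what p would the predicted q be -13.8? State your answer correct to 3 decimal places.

b = r · sᵧ/sₓ = -0.996 · 10.501/3.869 = -2.703281
a = ȳ − b·x̄ = -5.666667 − (-2.703281)·7.166667 = 13.706851
Set a + b·x = -13.8: x = (-13.8 − 13.706851) / (-2.703281) = 10.175356

10.175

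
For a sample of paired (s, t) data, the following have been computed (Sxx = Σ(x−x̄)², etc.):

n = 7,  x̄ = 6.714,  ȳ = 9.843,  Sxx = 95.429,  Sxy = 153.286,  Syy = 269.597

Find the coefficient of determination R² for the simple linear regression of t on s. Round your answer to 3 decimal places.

R² = Sxy²/(Sxx·Syy) = (153.286)²/(95.429·269.597) = 0.913292

0.913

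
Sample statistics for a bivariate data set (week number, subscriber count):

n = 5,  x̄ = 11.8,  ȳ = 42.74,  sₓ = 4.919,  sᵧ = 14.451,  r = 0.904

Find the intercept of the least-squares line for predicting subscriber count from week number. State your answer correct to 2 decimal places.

b = r · sᵧ/sₓ = 0.904 · 14.451/4.919 = 2.655764
a = ȳ − b·x̄ = 42.74 − 2.655764·11.8 = 11.401983

11.40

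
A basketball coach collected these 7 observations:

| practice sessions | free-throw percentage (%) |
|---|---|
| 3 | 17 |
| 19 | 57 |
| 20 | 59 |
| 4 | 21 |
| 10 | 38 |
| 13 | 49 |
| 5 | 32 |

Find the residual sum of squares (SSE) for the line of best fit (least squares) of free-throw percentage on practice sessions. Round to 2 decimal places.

n = 7, Σx = 74, Σy = 273, Σxy = 3575, Σx² = 1080, Σy² = 12329
Sxx = Σx² − (Σx)²/n = 1080 − 782.285714 = 297.714286
Sxy = Σxy − (Σx)(Σy)/n = 3575 − 2886 = 689
Syy = Σy² − (Σy)²/n = 12329 − 10647 = 1682
b = Sxy/Sxx = 689/297.714286 = 2.314299
SSE = Syy − b·Sxy = 1682 − 2.314299·689 = 87.447697

87.45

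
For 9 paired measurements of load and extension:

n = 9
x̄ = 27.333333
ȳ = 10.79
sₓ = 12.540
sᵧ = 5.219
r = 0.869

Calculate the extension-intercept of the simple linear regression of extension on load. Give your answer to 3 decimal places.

0.904

b = r · sᵧ/sₓ = 0.869 · 5.219/12.54 = 0.361668
a = ȳ − b·x̄ = 10.79 − 0.361668·27.333333 = 0.904421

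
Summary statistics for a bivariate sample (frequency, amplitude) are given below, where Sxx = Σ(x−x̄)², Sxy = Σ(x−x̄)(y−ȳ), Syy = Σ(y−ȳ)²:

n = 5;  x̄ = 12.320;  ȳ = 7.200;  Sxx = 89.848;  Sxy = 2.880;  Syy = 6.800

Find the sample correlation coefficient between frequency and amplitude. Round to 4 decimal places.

r = Sxy/√(Sxx·Syy) = 2.88/√(610.9664) = 2.88/24.717735 = 0.116516

0.1165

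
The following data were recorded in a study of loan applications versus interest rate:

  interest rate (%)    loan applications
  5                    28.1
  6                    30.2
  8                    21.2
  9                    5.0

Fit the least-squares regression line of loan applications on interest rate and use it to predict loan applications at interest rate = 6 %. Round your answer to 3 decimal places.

n = 4, Σx = 28, Σy = 84.5, Σxy = 536.3, Σx² = 206
Sxx = Σx² − (Σx)²/n = 206 − 196 = 10
Sxy = Σxy − (Σx)(Σy)/n = 536.3 − 591.5 = -55.2
b = Sxy/Sxx = -55.2/10 = -5.52
a = ȳ − b·x̄ = 21.125 − (-5.52)·7 = 59.765
ŷ(6) = a + b·6 = 59.765 + (-5.52)·6 = 26.645

26.645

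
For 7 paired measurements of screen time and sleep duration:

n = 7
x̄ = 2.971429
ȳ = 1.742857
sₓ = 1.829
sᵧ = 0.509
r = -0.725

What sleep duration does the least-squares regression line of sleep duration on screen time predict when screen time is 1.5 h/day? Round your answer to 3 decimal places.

2.040

b = r · sᵧ/sₓ = -0.725 · 0.509/1.829 = -0.201763
a = ȳ − b·x̄ = 1.742857 − (-0.201763)·2.971429 = 2.342382
ŷ(1.5) = a + b·1.5 = 2.342382 + (-0.201763)·1.5 = 2.039737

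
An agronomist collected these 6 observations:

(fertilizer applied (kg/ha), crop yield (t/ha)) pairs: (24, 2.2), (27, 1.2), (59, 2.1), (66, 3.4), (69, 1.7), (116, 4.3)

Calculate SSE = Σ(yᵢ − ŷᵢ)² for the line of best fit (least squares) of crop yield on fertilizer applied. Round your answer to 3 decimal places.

n = 6, Σx = 361, Σy = 14.9, Σxy = 1049.6, Σx² = 27359, Σy² = 43.63
Sxx = Σx² − (Σx)²/n = 27359 − 21720.166667 = 5638.833333
Sxy = Σxy − (Σx)(Σy)/n = 1049.6 − 896.483333 = 153.116667
Syy = Σy² − (Σy)²/n = 43.63 − 37.001667 = 6.628333
b = Sxy/Sxx = 153.116667/5638.833333 = 0.027154
SSE = Syy − b·Sxy = 6.628333 − 0.027154·153.116667 = 2.470609

2.471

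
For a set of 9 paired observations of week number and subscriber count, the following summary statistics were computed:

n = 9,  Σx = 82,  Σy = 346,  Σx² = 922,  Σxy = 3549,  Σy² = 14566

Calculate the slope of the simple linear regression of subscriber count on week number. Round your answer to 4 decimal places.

Sxx = Σx² − (Σx)²/n = 922 − 747.111111 = 174.888889
Sxy = Σxy − (Σx)(Σy)/n = 3549 − 3152.444444 = 396.555556
b = Sxy/Sxx = 396.555556/174.888889 = 2.267471

2.2675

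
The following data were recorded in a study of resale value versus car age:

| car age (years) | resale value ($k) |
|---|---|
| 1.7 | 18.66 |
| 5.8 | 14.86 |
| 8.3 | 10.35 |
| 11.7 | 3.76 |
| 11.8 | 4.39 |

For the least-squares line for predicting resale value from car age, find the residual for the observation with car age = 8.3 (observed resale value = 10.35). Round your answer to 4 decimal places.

0.6078

n = 5, Σx = 39.3, Σy = 52.02, Σxy = 299.609, Σx² = 381.55
Sxx = Σx² − (Σx)²/n = 381.55 − 308.898 = 72.652
Sxy = Σxy − (Σx)(Σy)/n = 299.609 − 408.8772 = -109.2682
b = Sxy/Sxx = -109.2682/72.652 = -1.503994
a = ȳ − b·x̄ = 10.404 − (-1.503994)·7.86 = 22.225396
ŷ(8.3) = 22.225396 + (-1.503994)·8.3 = 9.742242
residual = y − ŷ = 10.35 − 9.742242 = 0.607758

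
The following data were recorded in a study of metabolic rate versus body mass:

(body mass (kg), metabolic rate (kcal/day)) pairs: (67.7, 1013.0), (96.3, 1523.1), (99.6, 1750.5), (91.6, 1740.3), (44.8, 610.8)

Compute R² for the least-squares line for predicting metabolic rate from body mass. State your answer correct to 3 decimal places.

0.946

n = 5, Σx = 400, Σy = 6637.7, Σxy = 576379.75, Σx² = 34174.74, Σy² = 9811973.59
Sxx = Σx² − (Σx)²/n = 34174.74 − 32000 = 2174.74
Sxy = Σxy − (Σx)(Σy)/n = 576379.75 − 531016 = 45363.75
Syy = Σy² − (Σy)²/n = 9811973.59 − 8811812.258 = 1000161.332
R² = Sxy²/(Sxx·Syy) = (45363.75)²/(2174.74·1000161.332) = 0.946108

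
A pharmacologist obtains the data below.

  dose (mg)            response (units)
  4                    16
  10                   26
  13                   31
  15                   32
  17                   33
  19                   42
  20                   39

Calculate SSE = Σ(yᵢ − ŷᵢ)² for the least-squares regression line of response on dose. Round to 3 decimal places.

22.407

n = 7, Σx = 98, Σy = 219, Σxy = 3346, Σx² = 1560, Σy² = 7291
Sxx = Σx² − (Σx)²/n = 1560 − 1372 = 188
Sxy = Σxy − (Σx)(Σy)/n = 3346 − 3066 = 280
Syy = Σy² − (Σy)²/n = 7291 − 6851.571429 = 439.428571
b = Sxy/Sxx = 280/188 = 1.489362
SSE = Syy − b·Sxy = 439.428571 − 1.489362·280 = 22.407295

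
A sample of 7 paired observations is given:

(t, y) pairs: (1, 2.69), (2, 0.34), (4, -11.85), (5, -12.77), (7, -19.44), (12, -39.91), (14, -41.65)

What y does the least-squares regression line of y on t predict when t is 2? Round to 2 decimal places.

n = 7, Σx = 45, Σy = -122.59, Σxy = -1305.98, Σx² = 435
Sxx = Σx² − (Σx)²/n = 435 − 289.285714 = 145.714286
Sxy = Σxy − (Σx)(Σy)/n = -1305.98 − (-788.078571) = -517.901429
b = Sxy/Sxx = -517.901429/145.714286 = -3.554225
a = ȳ − b·x̄ = -17.512857 − (-3.554225)·6.428571 = 5.335735
ŷ(2) = a + b·2 = 5.335735 + (-3.554225)·2 = -1.772716

-1.77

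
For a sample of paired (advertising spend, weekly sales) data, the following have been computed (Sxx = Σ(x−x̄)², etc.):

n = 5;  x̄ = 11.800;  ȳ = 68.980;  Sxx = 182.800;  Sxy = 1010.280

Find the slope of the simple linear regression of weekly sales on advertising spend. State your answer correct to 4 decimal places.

b = Sxy/Sxx = 1010.28/182.8 = 5.526696

5.5267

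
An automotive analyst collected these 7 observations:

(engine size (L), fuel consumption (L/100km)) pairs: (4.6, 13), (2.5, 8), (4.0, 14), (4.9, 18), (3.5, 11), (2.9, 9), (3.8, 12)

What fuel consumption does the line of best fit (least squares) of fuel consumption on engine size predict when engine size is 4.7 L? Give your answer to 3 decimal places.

15.591

n = 7, Σx = 26.2, Σy = 85, Σxy = 334.2, Σx² = 102.52
Sxx = Σx² − (Σx)²/n = 102.52 − 98.062857 = 4.457143
Sxy = Σxy − (Σx)(Σy)/n = 334.2 − 318.142857 = 16.057143
b = Sxy/Sxx = 16.057143/4.457143 = 3.602564
a = ȳ − b·x̄ = 12.142857 − 3.602564·3.742857 = -1.341026
ŷ(4.7) = a + b·4.7 = -1.341026 + 3.602564·4.7 = 15.591026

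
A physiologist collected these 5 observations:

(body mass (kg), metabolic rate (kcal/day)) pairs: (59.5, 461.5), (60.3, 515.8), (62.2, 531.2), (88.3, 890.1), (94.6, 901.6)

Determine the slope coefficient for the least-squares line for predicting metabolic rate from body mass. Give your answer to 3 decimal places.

n = 5, Σx = 364.9, Σy = 3300.2, Σxy = 255489.82, Σx² = 27791.23
Sxx = Σx² − (Σx)²/n = 27791.23 − 26630.402 = 1160.828
Sxy = Σxy − (Σx)(Σy)/n = 255489.82 − 240848.596 = 14641.224
b = Sxy/Sxx = 14641.224/1160.828 = 12.612742

12.613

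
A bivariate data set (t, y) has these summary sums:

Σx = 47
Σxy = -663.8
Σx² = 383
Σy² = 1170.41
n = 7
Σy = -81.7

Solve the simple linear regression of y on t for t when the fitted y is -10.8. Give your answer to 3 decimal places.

6.204

Sxx = Σx² − (Σx)²/n = 383 − 315.571429 = 67.428571
Sxy = Σxy − (Σx)(Σy)/n = -663.8 − (-548.557143) = -115.242857
b = Sxy/Sxx = -115.242857/67.428571 = -1.709110
a = ȳ − b·x̄ = -11.671429 − (-1.709110)·6.714286 = -0.195975
Set a + b·x = -10.8: x = (-10.8 − (-0.195975)) / (-1.709110) = 6.204413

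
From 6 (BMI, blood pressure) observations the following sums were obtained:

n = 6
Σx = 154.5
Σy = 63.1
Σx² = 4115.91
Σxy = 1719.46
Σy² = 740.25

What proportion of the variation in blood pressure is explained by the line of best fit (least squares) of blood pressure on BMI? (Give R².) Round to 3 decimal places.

Sxx = Σx² − (Σx)²/n = 4115.91 − 3978.375 = 137.535
Sxy = Σxy − (Σx)(Σy)/n = 1719.46 − 1624.825 = 94.635
Syy = Σy² − (Σy)²/n = 740.25 − 663.601667 = 76.648333
R² = Sxy²/(Sxx·Syy) = (94.635)²/(137.535·76.648333) = 0.849547

0.850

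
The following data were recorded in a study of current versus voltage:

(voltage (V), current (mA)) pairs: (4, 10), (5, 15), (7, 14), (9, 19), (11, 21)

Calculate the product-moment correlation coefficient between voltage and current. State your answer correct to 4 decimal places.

0.9327

n = 5, Σx = 36, Σy = 79, Σxy = 615, Σx² = 292, Σy² = 1323
Sxx = Σx² − (Σx)²/n = 292 − 259.2 = 32.8
Sxy = Σxy − (Σx)(Σy)/n = 615 − 568.8 = 46.2
Syy = Σy² − (Σy)²/n = 1323 − 1248.2 = 74.8
r = Sxy/√(Sxx·Syy) = 46.2/√(2453.44) = 46.2/49.532212 = 0.932726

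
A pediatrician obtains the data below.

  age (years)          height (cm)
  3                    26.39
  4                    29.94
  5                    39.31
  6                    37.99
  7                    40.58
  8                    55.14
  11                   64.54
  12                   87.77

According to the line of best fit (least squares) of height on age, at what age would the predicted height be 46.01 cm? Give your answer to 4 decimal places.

6.7223

n = 8, Σx = 56, Σy = 381.66, Σxy = 3111.78, Σx² = 464
Sxx = Σx² − (Σx)²/n = 464 − 392 = 72
Sxy = Σxy − (Σx)(Σy)/n = 3111.78 − 2671.62 = 440.16
b = Sxy/Sxx = 440.16/72 = 6.113333
a = ȳ − b·x̄ = 47.7075 − 6.113333·7 = 4.914167
Set a + b·x = 46.01: x = (46.01 − 4.914167) / 6.113333 = 6.722328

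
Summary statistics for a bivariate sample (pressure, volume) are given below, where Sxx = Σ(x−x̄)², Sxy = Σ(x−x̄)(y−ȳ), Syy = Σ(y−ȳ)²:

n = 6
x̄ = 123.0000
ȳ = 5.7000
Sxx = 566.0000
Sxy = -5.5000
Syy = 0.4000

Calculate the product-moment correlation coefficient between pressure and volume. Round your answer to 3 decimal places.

r = Sxy/√(Sxx·Syy) = -5.5/√(226.4) = -5.5/15.046594 = -0.365531

-0.366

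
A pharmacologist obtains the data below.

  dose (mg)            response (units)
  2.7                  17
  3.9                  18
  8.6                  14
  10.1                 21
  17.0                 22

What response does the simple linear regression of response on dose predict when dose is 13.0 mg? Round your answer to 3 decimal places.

19.951

n = 5, Σx = 42.3, Σy = 92, Σxy = 822.6, Σx² = 487.47
Sxx = Σx² − (Σx)²/n = 487.47 − 357.858 = 129.612
Sxy = Σxy − (Σx)(Σy)/n = 822.6 − 778.32 = 44.28
b = Sxy/Sxx = 44.28/129.612 = 0.341635
a = ȳ − b·x̄ = 18.4 − 0.341635·8.46 = 15.509768
ŷ(13.0) = a + b·13.0 = 15.509768 + 0.341635·13 = 19.951023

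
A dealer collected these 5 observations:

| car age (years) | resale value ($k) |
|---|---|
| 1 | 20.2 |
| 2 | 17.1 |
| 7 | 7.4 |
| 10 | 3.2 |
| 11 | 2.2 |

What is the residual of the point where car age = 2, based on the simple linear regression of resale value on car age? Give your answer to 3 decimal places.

-0.438

n = 5, Σx = 31, Σy = 50.1, Σxy = 162.4, Σx² = 275
Sxx = Σx² − (Σx)²/n = 275 − 192.2 = 82.8
Sxy = Σxy − (Σx)(Σy)/n = 162.4 − 310.62 = -148.22
b = Sxy/Sxx = -148.22/82.8 = -1.790097
a = ȳ − b·x̄ = 10.02 − (-1.790097)·6.2 = 21.118599
ŷ(2) = 21.118599 + (-1.790097)·2 = 17.538406
residual = y − ŷ = 17.1 − 17.538406 = -0.438406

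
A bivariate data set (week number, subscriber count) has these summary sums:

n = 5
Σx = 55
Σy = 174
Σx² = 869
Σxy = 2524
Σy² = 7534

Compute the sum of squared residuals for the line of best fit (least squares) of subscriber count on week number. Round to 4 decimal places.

Sxx = Σx² − (Σx)²/n = 869 − 605 = 264
Sxy = Σxy − (Σx)(Σy)/n = 2524 − 1914 = 610
Syy = Σy² − (Σy)²/n = 7534 − 6055.2 = 1478.8
b = Sxy/Sxx = 610/264 = 2.310606
SSE = Syy − b·Sxy = 1478.8 − 2.310606·610 = 69.330303

69.3303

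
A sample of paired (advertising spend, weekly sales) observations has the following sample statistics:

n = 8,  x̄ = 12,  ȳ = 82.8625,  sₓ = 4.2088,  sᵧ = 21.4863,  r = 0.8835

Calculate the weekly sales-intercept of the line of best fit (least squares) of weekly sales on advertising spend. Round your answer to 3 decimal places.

28.738

b = r · sᵧ/sₓ = 0.8835 · 21.4863/4.2088 = 4.510346
a = ȳ − b·x̄ = 82.8625 − 4.510346·12 = 28.738343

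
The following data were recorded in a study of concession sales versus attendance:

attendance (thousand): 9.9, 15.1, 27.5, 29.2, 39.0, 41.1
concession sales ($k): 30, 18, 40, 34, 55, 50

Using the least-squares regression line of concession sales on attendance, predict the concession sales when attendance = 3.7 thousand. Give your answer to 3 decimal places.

15.809

n = 6, Σx = 161.8, Σy = 227, Σxy = 6861.6, Σx² = 5145.12
Sxx = Σx² − (Σx)²/n = 5145.12 − 4363.206667 = 781.913333
Sxy = Σxy − (Σx)(Σy)/n = 6861.6 − 6121.433333 = 740.166667
b = Sxy/Sxx = 740.166667/781.913333 = 0.946610
a = ȳ − b·x̄ = 37.833333 − 0.946610·26.966667 = 12.306428
ŷ(3.7) = a + b·3.7 = 12.306428 + 0.946610·3.7 = 15.808883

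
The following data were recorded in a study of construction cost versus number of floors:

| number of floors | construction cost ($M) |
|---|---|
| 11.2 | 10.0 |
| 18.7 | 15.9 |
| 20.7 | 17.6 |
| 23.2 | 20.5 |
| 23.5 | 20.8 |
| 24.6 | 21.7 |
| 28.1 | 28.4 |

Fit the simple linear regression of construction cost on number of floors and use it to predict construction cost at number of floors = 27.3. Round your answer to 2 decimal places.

25.30

n = 7, Σx = 150, Σy = 134.9, Σxy = 3069.91, Σx² = 3388.88
Sxx = Σx² − (Σx)²/n = 3388.88 − 3214.285714 = 174.594286
Sxy = Σxy − (Σx)(Σy)/n = 3069.91 − 2890.714286 = 179.195714
b = Sxy/Sxx = 179.195714/174.594286 = 1.026355
a = ȳ − b·x̄ = 19.271429 − 1.026355·21.428571 = -2.721892
ŷ(27.3) = a + b·27.3 = -2.721892 + 1.026355·27.3 = 25.297599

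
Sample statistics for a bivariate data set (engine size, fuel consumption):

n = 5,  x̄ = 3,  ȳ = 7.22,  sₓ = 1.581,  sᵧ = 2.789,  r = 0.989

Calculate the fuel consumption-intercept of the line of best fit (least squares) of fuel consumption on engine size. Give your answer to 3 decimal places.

1.986

b = r · sᵧ/sₓ = 0.989 · 2.789/1.581 = 1.744669
a = ȳ − b·x̄ = 7.22 − 1.744669·3 = 1.985994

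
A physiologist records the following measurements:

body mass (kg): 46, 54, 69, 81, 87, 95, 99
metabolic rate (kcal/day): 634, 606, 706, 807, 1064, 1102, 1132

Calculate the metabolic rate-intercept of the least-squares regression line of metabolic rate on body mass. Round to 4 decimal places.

n = 7, Σx = 531, Σy = 6051, Σxy = 485295, Σx² = 42749
Sxx = Σx² − (Σx)²/n = 42749 − 40280.142857 = 2468.857143
Sxy = Σxy − (Σx)(Σy)/n = 485295 − 459011.571429 = 26283.428571
b = Sxy/Sxx = 26283.428571/2468.857143 = 10.645990
a = ȳ − b·x̄ = 864.428571 − 10.645990·75.857143 = 56.854184

56.8542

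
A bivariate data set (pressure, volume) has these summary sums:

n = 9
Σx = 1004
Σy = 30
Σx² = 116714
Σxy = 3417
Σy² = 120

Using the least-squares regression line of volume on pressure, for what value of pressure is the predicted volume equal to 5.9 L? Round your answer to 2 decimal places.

Sxx = Σx² − (Σx)²/n = 116714 − 112001.777778 = 4712.222222
Sxy = Σxy − (Σx)(Σy)/n = 3417 − 3346.666667 = 70.333333
b = Sxy/Sxx = 70.333333/4712.222222 = 0.014926
a = ȳ − b·x̄ = 3.333333 − 0.014926·111.555556 = 1.668286
Set a + b·x = 5.9: x = (5.9 − 1.668286) / 0.014926 = 283.518167

283.52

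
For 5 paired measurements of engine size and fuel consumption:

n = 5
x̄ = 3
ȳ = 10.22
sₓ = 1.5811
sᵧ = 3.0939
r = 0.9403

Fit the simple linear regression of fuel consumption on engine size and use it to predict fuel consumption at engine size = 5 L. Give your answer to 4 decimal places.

13.9000

b = r · sᵧ/sₓ = 0.9403 · 3.0939/1.5811 = 1.839981
a = ȳ − b·x̄ = 10.22 − 1.839981·3 = 4.700057
ŷ(5) = a + b·5 = 4.700057 + 1.839981·5 = 13.899962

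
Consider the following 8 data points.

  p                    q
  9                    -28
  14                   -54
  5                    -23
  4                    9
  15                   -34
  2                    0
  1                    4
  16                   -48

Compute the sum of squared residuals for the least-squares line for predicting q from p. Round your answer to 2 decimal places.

700.73

n = 8, Σx = 66, Σy = -174, Σxy = -2361, Σx² = 804, Σy² = 7786
Sxx = Σx² − (Σx)²/n = 804 − 544.5 = 259.5
Sxy = Σxy − (Σx)(Σy)/n = -2361 − (-1435.5) = -925.5
Syy = Σy² − (Σy)²/n = 7786 − 3784.5 = 4001.5
b = Sxy/Sxx = -925.5/259.5 = -3.566474
SSE = Syy − b·Sxy = 4001.5 − (-3.566474)·(-925.5) = 700.728324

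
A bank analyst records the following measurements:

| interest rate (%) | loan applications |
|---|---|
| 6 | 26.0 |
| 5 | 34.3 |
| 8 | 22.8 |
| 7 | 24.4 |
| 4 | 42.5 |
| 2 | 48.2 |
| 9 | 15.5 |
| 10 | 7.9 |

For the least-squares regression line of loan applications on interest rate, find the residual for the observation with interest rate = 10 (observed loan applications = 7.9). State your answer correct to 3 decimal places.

n = 8, Σx = 51, Σy = 221.6, Σxy = 1165.6, Σx² = 375
Sxx = Σx² − (Σx)²/n = 375 − 325.125 = 49.875
Sxy = Σxy − (Σx)(Σy)/n = 1165.6 − 1412.7 = -247.1
b = Sxy/Sxx = -247.1/49.875 = -4.954386
a = ȳ − b·x̄ = 27.7 − (-4.954386)·6.375 = 59.284211
ŷ(10) = 59.284211 + (-4.954386)·10 = 9.740351
residual = y − ŷ = 7.9 − 9.740351 = -1.840351

-1.840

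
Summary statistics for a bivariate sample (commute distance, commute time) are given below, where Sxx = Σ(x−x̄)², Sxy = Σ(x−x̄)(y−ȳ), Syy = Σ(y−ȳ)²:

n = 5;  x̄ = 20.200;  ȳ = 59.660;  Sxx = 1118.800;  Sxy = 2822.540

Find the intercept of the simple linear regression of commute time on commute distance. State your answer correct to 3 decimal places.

b = Sxy/Sxx = 2822.54/1118.8 = 2.522828
a = ȳ − b·x̄ = 59.66 − 2.522828·20.2 = 8.698874

8.699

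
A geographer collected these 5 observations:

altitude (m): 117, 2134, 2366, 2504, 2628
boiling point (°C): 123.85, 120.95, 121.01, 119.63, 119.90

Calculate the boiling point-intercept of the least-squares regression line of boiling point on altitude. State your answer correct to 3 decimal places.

n = 5, Σx = 9749, Σy = 605.34, Σxy = 1173558.13, Σx² = 23342001
Sxx = Σx² − (Σx)²/n = 23342001 − 19008600.2 = 4333400.8
Sxy = Σxy − (Σx)(Σy)/n = 1173558.13 − 1180291.932 = -6733.802
b = Sxy/Sxx = -6733.802/4333400.8 = -0.001554
a = ȳ − b·x̄ = 121.068 − (-0.001554)·1949.8 = 124.097853

124.098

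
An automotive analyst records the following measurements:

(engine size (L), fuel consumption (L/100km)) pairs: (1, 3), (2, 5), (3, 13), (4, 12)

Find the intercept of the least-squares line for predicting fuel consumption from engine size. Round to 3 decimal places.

n = 4, Σx = 10, Σy = 33, Σxy = 100, Σx² = 30
Sxx = Σx² − (Σx)²/n = 30 − 25 = 5
Sxy = Σxy − (Σx)(Σy)/n = 100 − 82.5 = 17.5
b = Sxy/Sxx = 17.5/5 = 3.5
a = ȳ − b·x̄ = 8.25 − 3.5·2.5 = -0.5

-0.500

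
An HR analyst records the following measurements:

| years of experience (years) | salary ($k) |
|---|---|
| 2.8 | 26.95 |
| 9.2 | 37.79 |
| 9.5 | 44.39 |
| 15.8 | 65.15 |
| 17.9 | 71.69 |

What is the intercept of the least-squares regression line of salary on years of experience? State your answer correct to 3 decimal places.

n = 5, Σx = 55.2, Σy = 245.97, Σxy = 3157.454, Σx² = 752.78
Sxx = Σx² − (Σx)²/n = 752.78 − 609.408 = 143.372
Sxy = Σxy − (Σx)(Σy)/n = 3157.454 − 2715.5088 = 441.9452
b = Sxy/Sxx = 441.9452/143.372 = 3.082507
a = ȳ − b·x̄ = 49.194 − 3.082507·11.04 = 15.163122

15.163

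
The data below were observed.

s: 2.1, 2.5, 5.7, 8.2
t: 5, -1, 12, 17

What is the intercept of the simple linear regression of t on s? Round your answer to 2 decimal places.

-3.52

n = 4, Σx = 18.5, Σy = 33, Σxy = 215.8, Σx² = 110.39
Sxx = Σx² − (Σx)²/n = 110.39 − 85.5625 = 24.8275
Sxy = Σxy − (Σx)(Σy)/n = 215.8 − 152.625 = 63.175
b = Sxy/Sxx = 63.175/24.8275 = 2.544557
a = ȳ − b·x̄ = 8.25 − 2.544557·4.625 = -3.518578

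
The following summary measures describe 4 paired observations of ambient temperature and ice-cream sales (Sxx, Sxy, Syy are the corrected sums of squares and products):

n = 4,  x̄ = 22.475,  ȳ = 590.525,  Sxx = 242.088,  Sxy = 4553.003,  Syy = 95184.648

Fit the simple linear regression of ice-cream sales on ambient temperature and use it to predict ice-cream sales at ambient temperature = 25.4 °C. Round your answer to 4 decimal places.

645.5361

b = Sxy/Sxx = 4553.003/242.088 = 18.807223
a = ȳ − b·x̄ = 590.525 − 18.807223·22.475 = 167.832663
ŷ(25.4) = a + b·25.4 = 167.832663 + 18.807223·25.4 = 645.536127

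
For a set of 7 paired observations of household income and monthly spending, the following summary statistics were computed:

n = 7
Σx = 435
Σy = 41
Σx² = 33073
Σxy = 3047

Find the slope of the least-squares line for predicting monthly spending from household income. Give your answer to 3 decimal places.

0.083

Sxx = Σx² − (Σx)²/n = 33073 − 27032.142857 = 6040.857143
Sxy = Σxy − (Σx)(Σy)/n = 3047 − 2547.857143 = 499.142857
b = Sxy/Sxx = 499.142857/6040.857143 = 0.082628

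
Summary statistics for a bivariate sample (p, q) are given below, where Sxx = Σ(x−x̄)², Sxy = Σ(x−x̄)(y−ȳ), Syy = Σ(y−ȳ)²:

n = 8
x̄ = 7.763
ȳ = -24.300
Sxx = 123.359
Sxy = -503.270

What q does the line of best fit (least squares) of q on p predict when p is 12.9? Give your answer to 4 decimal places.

b = Sxy/Sxx = -503.27/123.359 = -4.079719
a = ȳ − b·x̄ = -24.3 − (-4.079719)·7.763 = 7.370855
ŷ(12.9) = a + b·12.9 = 7.370855 + (-4.079719)·12.9 = -45.257514

-45.2575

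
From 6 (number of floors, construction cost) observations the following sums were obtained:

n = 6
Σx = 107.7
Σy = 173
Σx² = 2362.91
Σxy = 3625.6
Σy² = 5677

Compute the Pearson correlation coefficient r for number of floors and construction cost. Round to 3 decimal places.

0.956

Sxx = Σx² − (Σx)²/n = 2362.91 − 1933.215 = 429.695
Sxy = Σxy − (Σx)(Σy)/n = 3625.6 − 3105.35 = 520.25
Syy = Σy² − (Σy)²/n = 5677 − 4988.166667 = 688.833333
r = Sxy/√(Sxx·Syy) = 520.25/√(295988.239167) = 520.25/544.048012 = 0.956258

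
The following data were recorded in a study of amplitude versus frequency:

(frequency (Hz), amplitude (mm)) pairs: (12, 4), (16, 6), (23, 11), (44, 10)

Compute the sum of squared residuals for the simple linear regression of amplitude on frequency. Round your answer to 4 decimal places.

n = 4, Σx = 95, Σy = 31, Σxy = 837, Σx² = 2865, Σy² = 273
Sxx = Σx² − (Σx)²/n = 2865 − 2256.25 = 608.75
Sxy = Σxy − (Σx)(Σy)/n = 837 − 736.25 = 100.75
Syy = Σy² − (Σy)²/n = 273 − 240.25 = 32.75
b = Sxy/Sxx = 100.75/608.75 = 0.165503
SSE = Syy − b·Sxy = 32.75 − 0.165503·100.75 = 16.075565

16.0756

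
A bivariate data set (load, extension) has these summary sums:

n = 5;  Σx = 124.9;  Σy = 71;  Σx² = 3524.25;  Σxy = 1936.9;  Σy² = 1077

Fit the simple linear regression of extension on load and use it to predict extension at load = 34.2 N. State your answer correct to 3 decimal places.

17.925

Sxx = Σx² − (Σx)²/n = 3524.25 − 3120.002 = 404.248
Sxy = Σxy − (Σx)(Σy)/n = 1936.9 − 1773.58 = 163.32
b = Sxy/Sxx = 163.32/404.248 = 0.404009
a = ȳ − b·x̄ = 14.2 − 0.404009·24.98 = 4.107845
ŷ(34.2) = a + b·34.2 = 4.107845 + 0.404009·34.2 = 17.924967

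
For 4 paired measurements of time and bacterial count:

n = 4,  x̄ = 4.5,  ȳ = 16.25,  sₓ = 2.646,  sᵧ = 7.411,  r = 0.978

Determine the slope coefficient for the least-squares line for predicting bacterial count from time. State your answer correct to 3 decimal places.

b = r · sᵧ/sₓ = 0.978 · 7.411/2.646 = 2.739213

2.739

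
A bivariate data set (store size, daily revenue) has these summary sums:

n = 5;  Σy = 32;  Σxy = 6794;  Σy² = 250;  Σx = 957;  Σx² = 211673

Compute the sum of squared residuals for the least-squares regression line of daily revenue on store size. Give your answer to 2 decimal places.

Sxx = Σx² − (Σx)²/n = 211673 − 183169.8 = 28503.2
Sxy = Σxy − (Σx)(Σy)/n = 6794 − 6124.8 = 669.2
Syy = Σy² − (Σy)²/n = 250 − 204.8 = 45.2
b = Sxy/Sxx = 669.2/28503.2 = 0.023478
SSE = Syy − b·Sxy = 45.2 − 0.023478·669.2 = 29.488478

29.49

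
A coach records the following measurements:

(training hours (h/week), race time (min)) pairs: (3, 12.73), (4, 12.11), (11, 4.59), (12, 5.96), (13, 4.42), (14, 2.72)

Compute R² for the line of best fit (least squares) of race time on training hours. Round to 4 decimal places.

0.9679

n = 6, Σx = 57, Σy = 42.53, Σxy = 304.18, Σx² = 655, Σy² = 392.2295
Sxx = Σx² − (Σx)²/n = 655 − 541.5 = 113.5
Sxy = Σxy − (Σx)(Σy)/n = 304.18 − 404.035 = -99.855
Syy = Σy² − (Σy)²/n = 392.2295 − 301.466817 = 90.762683
R² = Sxy²/(Sxx·Syy) = (-99.855)²/(113.5·90.762683) = 0.967913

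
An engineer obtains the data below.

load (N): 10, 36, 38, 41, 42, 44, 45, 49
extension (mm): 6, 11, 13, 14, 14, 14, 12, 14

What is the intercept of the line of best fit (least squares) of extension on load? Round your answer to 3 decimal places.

4.102

n = 8, Σx = 305, Σy = 98, Σxy = 3954, Σx² = 12647
Sxx = Σx² − (Σx)²/n = 12647 − 11628.125 = 1018.875
Sxy = Σxy − (Σx)(Σy)/n = 3954 − 3736.25 = 217.75
b = Sxy/Sxx = 217.75/1018.875 = 0.213716
a = ȳ − b·x̄ = 12.25 − 0.213716·38.125 = 4.102073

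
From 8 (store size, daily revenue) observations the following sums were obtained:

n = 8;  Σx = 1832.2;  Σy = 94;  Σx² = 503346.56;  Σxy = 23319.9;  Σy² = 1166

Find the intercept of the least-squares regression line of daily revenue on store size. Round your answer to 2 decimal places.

6.85

Sxx = Σx² − (Σx)²/n = 503346.56 − 419619.605 = 83726.955
Sxy = Σxy − (Σx)(Σy)/n = 23319.9 − 21528.35 = 1791.55
b = Sxy/Sxx = 1791.55/83726.955 = 0.021398
a = ȳ − b·x̄ = 11.75 − 0.021398·229.025 = 6.849431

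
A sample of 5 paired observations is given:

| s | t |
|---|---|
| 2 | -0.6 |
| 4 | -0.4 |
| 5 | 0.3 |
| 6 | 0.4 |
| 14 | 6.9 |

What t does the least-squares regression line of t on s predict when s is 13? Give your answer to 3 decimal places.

n = 5, Σx = 31, Σy = 6.6, Σxy = 97.7, Σx² = 277
Sxx = Σx² − (Σx)²/n = 277 − 192.2 = 84.8
Sxy = Σxy − (Σx)(Σy)/n = 97.7 − 40.92 = 56.78
b = Sxy/Sxx = 56.78/84.8 = 0.669575
a = ȳ − b·x̄ = 1.32 − 0.669575·6.2 = -2.831368
ŷ(13) = a + b·13 = -2.831368 + 0.669575·13 = 5.873113

5.873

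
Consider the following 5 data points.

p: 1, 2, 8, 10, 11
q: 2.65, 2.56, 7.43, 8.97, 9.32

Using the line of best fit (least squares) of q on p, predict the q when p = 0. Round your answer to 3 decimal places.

1.568

n = 5, Σx = 32, Σy = 30.93, Σxy = 259.43, Σx² = 290
Sxx = Σx² − (Σx)²/n = 290 − 204.8 = 85.2
Sxy = Σxy − (Σx)(Σy)/n = 259.43 − 197.952 = 61.478
b = Sxy/Sxx = 61.478/85.2 = 0.721573
a = ȳ − b·x̄ = 6.186 − 0.721573·6.4 = 1.567934
ŷ(0) = a + b·0 = 1.567934 + 0.721573·0 = 1.567934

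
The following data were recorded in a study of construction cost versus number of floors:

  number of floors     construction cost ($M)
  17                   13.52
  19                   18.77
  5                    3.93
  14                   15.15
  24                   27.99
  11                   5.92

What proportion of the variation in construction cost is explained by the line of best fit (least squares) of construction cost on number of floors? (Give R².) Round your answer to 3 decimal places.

n = 6, Σx = 90, Σy = 85.28, Σxy = 1555.1, Σx² = 1568, Σy² = 1598.5572
Sxx = Σx² − (Σx)²/n = 1568 − 1350 = 218
Sxy = Σxy − (Σx)(Σy)/n = 1555.1 − 1279.2 = 275.9
Syy = Σy² − (Σy)²/n = 1598.5572 − 1212.113067 = 386.444133
R² = Sxy²/(Sxx·Syy) = (275.9)²/(218·386.444133) = 0.903567

0.904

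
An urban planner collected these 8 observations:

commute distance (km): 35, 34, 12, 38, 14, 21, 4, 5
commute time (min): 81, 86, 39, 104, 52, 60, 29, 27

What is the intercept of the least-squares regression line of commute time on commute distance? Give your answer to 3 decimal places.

n = 8, Σx = 163, Σy = 478, Σxy = 12418, Σx² = 4647
Sxx = Σx² − (Σx)²/n = 4647 − 3321.125 = 1325.875
Sxy = Σxy − (Σx)(Σy)/n = 12418 − 9739.25 = 2678.75
b = Sxy/Sxx = 2678.75/1325.875 = 2.020364
a = ȳ − b·x̄ = 59.75 − 2.020364·20.375 = 18.585085

18.585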